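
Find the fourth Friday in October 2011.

October 1, 2011 is a Saturday.
The first Friday is therefore October 7 (6 days later).
The fourth Friday is 7 + 3×7 = October 28.

October 28, 2011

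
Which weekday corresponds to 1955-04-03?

Sunday

Doomsday rule: the anchor day for the 1900s is Wednesday. For year 55: 55÷12 = 4 r 7, and 7÷4 = 1, so 4+7+1 = 12.
Wednesday + 12 ≡ Monday — that's 1955's doomsday.
In April the doomsday date is Apr 4.
Apr 3 is 1 day before Apr 4; 1 mod 7 = 1, so Monday − 1 = Sunday.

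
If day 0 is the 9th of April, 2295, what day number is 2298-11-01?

1302

Apr 9, 2295 → Apr 9, 2296: 366 days (Feb 29, 2296 is in that span).
Apr 9, 2296 → Apr 9, 2297: 365 days.
Apr 9, 2297 → Apr 9, 2298: 365 days.
Apr 9, 2298 → May 9, 2298: 30 days (April has 30).
May 9, 2298 → Jun 9, 2298: 31 days (May has 31).
Jun 9, 2298 → Jul 9, 2298: 30 days (June has 30).
Jul 9, 2298 → Aug 9, 2298: 31 days (July has 31).
Aug 9, 2298 → Sep 9, 2298: 31 days (August has 31).
Sep 9, 2298 → Oct 9, 2298: 30 days (September has 30).
Oct 9, 2298 → Nov 1, 2298: 23 days.
Total: 1302 days.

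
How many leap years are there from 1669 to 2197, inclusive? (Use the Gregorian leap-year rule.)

128

Multiples of 4 in [1669,2197]: 132.
Of those, multiples of 100: 5 (not leap unless ÷400).
Multiples of 400: 1.
Leap years = 132 − 5 + 1 = 128.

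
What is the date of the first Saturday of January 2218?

January 1, 2218 is a Thursday.
The first Saturday is therefore January 3 (2 days later).

January 3, 2218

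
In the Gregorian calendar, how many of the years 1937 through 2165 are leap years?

Multiples of 4 in [1937,2165]: 57.
Of those, multiples of 100: 2 (not leap unless ÷400).
Multiples of 400: 1.
Leap years = 57 − 2 + 1 = 56.

56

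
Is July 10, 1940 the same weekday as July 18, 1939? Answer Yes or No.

From Jul 18, 1939 to Jul 10, 1940 is 358 days.
358 mod 7 = 1, so they are different weekdays.
(Jul 18, 1939 is a Tuesday; Jul 10, 1940 is a Wednesday.)

No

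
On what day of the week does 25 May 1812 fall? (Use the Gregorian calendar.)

Monday

Doomsday rule: the anchor day for the 1800s is Friday. For year 12: 12÷12 = 1 r 0, and 0÷4 = 0, so 1+0+0 = 1.
Friday + 1 ≡ Saturday — that's 1812's doomsday.
In May the doomsday date is May 9.
May 25 is 16 days after May 9; 16 mod 7 = 2, so Saturday + 2 = Monday.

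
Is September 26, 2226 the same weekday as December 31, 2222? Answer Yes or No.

From Dec 31, 2222 to Sep 26, 2226 is 1365 days.
1365 mod 7 = 0, so they are the same weekday.
(Dec 31, 2222 is a Tuesday; Sep 26, 2226 is a Tuesday.)

Yes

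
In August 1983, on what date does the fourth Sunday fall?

August 28, 1983

August 1, 1983 is a Monday.
The first Sunday is therefore August 7 (6 days later).
The fourth Sunday is 7 + 3×7 = August 28.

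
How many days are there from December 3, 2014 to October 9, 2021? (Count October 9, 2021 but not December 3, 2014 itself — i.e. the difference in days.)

2502

Dec 3, 2014 → Dec 3, 2015: 365 days.
Dec 3, 2015 → Dec 3, 2016: 366 days (Feb 29, 2016 is in that span).
Dec 3, 2016 → Dec 3, 2017: 365 days.
Dec 3, 2017 → Dec 3, 2018: 365 days.
Dec 3, 2018 → Dec 3, 2019: 365 days.
Dec 3, 2019 → Dec 3, 2020: 366 days (Feb 29, 2020 is in that span).
Dec 3, 2020 → Jan 3, 2021: 31 days (December has 31).
Jan 3, 2021 → Feb 3, 2021: 31 days (January has 31).
Feb 3, 2021 → Mar 3, 2021: 28 days (February has 28).
Mar 3, 2021 → Apr 3, 2021: 31 days (March has 31).
Apr 3, 2021 → May 3, 2021: 30 days (April has 30).
May 3, 2021 → Jun 3, 2021: 31 days (May has 31).
Jun 3, 2021 → Jul 3, 2021: 30 days (June has 30).
Jul 3, 2021 → Aug 3, 2021: 31 days (July has 31).
Aug 3, 2021 → Sep 3, 2021: 31 days (August has 31).
Sep 3, 2021 → Oct 3, 2021: 30 days (September has 30).
Oct 3, 2021 → Oct 9, 2021: 6 days.
Total: 2502 days.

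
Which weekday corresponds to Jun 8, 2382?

Tuesday

Doomsday rule: the anchor day for the 2300s is Wednesday. For year 82: 82÷12 = 6 r 10, and 10÷4 = 2, so 6+10+2 = 18.
Wednesday + 18 ≡ Sunday — that's 2382's doomsday.
In June the doomsday date is Jun 6.
Jun 8 is 2 days after Jun 6; 2 mod 7 = 2, so Sunday + 2 = Tuesday.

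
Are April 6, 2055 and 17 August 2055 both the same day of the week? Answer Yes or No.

Yes

From Apr 6, 2055 to Aug 17, 2055 is 133 days.
133 mod 7 = 0, so they are the same weekday.
(Apr 6, 2055 is a Tuesday; Aug 17, 2055 is a Tuesday.)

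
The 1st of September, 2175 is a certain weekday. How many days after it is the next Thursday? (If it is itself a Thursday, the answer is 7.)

6

Sep 1, 2175 is a Friday.
From Friday to the next Thursday is 6 days.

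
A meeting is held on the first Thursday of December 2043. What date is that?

December 3, 2043

December 1, 2043 is a Tuesday.
The first Thursday is therefore December 3 (2 days later).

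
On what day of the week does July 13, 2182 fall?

Saturday

January 1, 2182 is a Tuesday.
Jan 1, 2182 → Feb 1, 2182: 31 days (January has 31).
Feb 1, 2182 → Mar 1, 2182: 28 days (February has 28).
Mar 1, 2182 → Apr 1, 2182: 31 days (March has 31).
Apr 1, 2182 → May 1, 2182: 30 days (April has 30).
May 1, 2182 → Jun 1, 2182: 31 days (May has 31).
Jun 1, 2182 → Jul 1, 2182: 30 days (June has 30).
Jul 1, 2182 → Jul 13, 2182: 12 days.
Total: 193 days.
193 mod 7 = 4, so Tuesday + 4 = Saturday.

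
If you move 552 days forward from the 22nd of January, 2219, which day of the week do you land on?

First find the weekday of Jan 22, 2219. Doomsday rule: the anchor day for the 2200s is Friday. For year 19: 19÷12 = 1 r 7, and 7÷4 = 1, so 1+7+1 = 9.
Friday + 9 ≡ Sunday — that's 2219's doomsday.
In January the doomsday date is Jan 3 (2219 is not a leap year).
Jan 22 is 19 days after Jan 3; 19 mod 7 = 5, so Sunday + 5 = Friday.
552 mod 7 = 6, so 552 days after a Friday is Friday + 6 = Thursday.

Thursday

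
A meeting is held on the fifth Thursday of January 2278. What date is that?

January 1, 2278 is a Tuesday.
The first Thursday is therefore January 3 (2 days later).
The fifth Thursday is 3 + 4×7 = January 31.

January 31, 2278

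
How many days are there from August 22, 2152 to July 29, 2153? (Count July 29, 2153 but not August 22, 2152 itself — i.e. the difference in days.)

Aug 22, 2152 → Sep 22, 2152: 31 days (August has 31).
Sep 22, 2152 → Oct 22, 2152: 30 days (September has 30).
Oct 22, 2152 → Nov 22, 2152: 31 days (October has 31).
Nov 22, 2152 → Dec 22, 2152: 30 days (November has 30).
Dec 22, 2152 → Jan 22, 2153: 31 days (December has 31).
Jan 22, 2153 → Feb 22, 2153: 31 days (January has 31).
Feb 22, 2153 → Mar 22, 2153: 28 days (February has 28).
Mar 22, 2153 → Apr 22, 2153: 31 days (March has 31).
Apr 22, 2153 → May 22, 2153: 30 days (April has 30).
May 22, 2153 → Jun 22, 2153: 31 days (May has 31).
Jun 22, 2153 → Jul 22, 2153: 30 days (June has 30).
Jul 22, 2153 → Jul 29, 2153: 7 days.
Total: 341 days.

341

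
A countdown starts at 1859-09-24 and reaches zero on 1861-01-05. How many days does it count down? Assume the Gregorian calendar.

469

Sep 24, 1859 → Sep 24, 1860: 366 days (Feb 29, 1860 is in that span).
Sep 24, 1860 → Oct 24, 1860: 30 days (September has 30).
Oct 24, 1860 → Nov 24, 1860: 31 days (October has 31).
Nov 24, 1860 → Dec 24, 1860: 30 days (November has 30).
Dec 24, 1860 → Jan 5, 1861: 12 days.
Total: 469 days.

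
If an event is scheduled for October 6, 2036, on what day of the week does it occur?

Doomsday rule: the anchor day for the 2000s is Tuesday. For year 36: 36÷12 = 3 r 0, and 0÷4 = 0, so 3+0+0 = 3.
Tuesday + 3 ≡ Friday — that's 2036's doomsday.
In October the doomsday date is Oct 10.
Oct 6 is 4 days before Oct 10; 4 mod 7 = 4, so Friday − 4 = Monday.

Monday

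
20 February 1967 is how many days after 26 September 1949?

Sep 26, 1949 → Sep 26, 1950: 365 days.
Sep 26, 1950 → Sep 26, 1951: 365 days.
Sep 26, 1951 → Sep 26, 1952: 366 days (Feb 29, 1952 is in that span).
Sep 26, 1952 → Sep 26, 1953: 365 days.
Sep 26, 1953 → Sep 26, 1954: 365 days.
Sep 26, 1954 → Sep 26, 1955: 365 days.
Sep 26, 1955 → Sep 26, 1956: 366 days (Feb 29, 1956 is in that span).
Sep 26, 1956 → Sep 26, 1957: 365 days.
Sep 26, 1957 → Sep 26, 1958: 365 days.
Sep 26, 1958 → Sep 26, 1959: 365 days.
Sep 26, 1959 → Sep 26, 1960: 366 days (Feb 29, 1960 is in that span).
Sep 26, 1960 → Sep 26, 1961: 365 days.
Sep 26, 1961 → Sep 26, 1962: 365 days.
Sep 26, 1962 → Sep 26, 1963: 365 days.
Sep 26, 1963 → Sep 26, 1964: 366 days (Feb 29, 1964 is in that span).
Sep 26, 1964 → Sep 26, 1965: 365 days.
Sep 26, 1965 → Sep 26, 1966: 365 days.
Sep 26, 1966 → Oct 26, 1966: 30 days (September has 30).
Oct 26, 1966 → Nov 26, 1966: 31 days (October has 31).
Nov 26, 1966 → Dec 26, 1966: 30 days (November has 30).
Dec 26, 1966 → Jan 26, 1967: 31 days (December has 31).
Jan 26, 1967 → Feb 20, 1967: 25 days.
Total: 6356 days.

6356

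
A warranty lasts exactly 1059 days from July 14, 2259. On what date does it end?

+366 (one year; includes Feb 29, 2260) → Jul 14, 2260 (693 left).
+365 (one year) → Jul 14, 2261 (328 left).
Jul has 31 days: +18 → Aug 1, 2261 (310 left).
Aug has 31 days: +31 → Sep 1, 2261 (279 left).
Sep has 30 days: +30 → Oct 1, 2261 (249 left).
Oct has 31 days: +31 → Nov 1, 2261 (218 left).
Nov has 30 days: +30 → Dec 1, 2261 (188 left).
Dec has 31 days: +31 → Jan 1, 2262 (157 left).
Jan has 31 days: +31 → Feb 1, 2262 (126 left).
Feb has 28 days: +28 → Mar 1, 2262 (98 left).
Mar has 31 days: +31 → Apr 1, 2262 (67 left).
Apr has 30 days: +30 → May 1, 2262 (37 left).
May has 31 days: +31 → Jun 1, 2262 (6 left).
+6 → Jun 7, 2262.

June 7, 2262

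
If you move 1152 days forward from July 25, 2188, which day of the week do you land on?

Tuesday

First find the weekday of Jul 25, 2188. Doomsday rule: the anchor day for the 2100s is Sunday. For year 88: 88÷12 = 7 r 4, and 4÷4 = 1, so 7+4+1 = 12.
Sunday + 12 ≡ Friday — that's 2188's doomsday.
In July the doomsday date is Jul 11.
Jul 25 is 14 days after Jul 11; 14 mod 7 = 0, so Friday + 0 = Friday.
1152 mod 7 = 4, so 1152 days after a Friday is Friday + 4 = Tuesday.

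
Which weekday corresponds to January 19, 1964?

Sunday

January 1, 1964 is a Wednesday.
Jan 1, 1964 → Jan 19, 1964: 18 days.
Total: 18 days.
18 mod 7 = 4, so Wednesday + 4 = Sunday.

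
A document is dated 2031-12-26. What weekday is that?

Friday

Doomsday rule: the anchor day for the 2000s is Tuesday. For year 31: 31÷12 = 2 r 7, and 7÷4 = 1, so 2+7+1 = 10.
Tuesday + 10 ≡ Friday — that's 2031's doomsday.
In December the doomsday date is Dec 12.
Dec 26 is 14 days after Dec 12; 14 mod 7 = 0, so Friday + 0 = Friday.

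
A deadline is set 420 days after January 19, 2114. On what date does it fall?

+365 (one year) → Jan 19, 2115 (55 left).
Jan has 31 days: +13 → Feb 1, 2115 (42 left).
Feb has 28 days: +28 → Mar 1, 2115 (14 left).
+14 → Mar 15, 2115.

March 15, 2115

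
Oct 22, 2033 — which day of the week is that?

Doomsday rule: the anchor day for the 2000s is Tuesday. For year 33: 33÷12 = 2 r 9, and 9÷4 = 2, so 2+9+2 = 13.
Tuesday + 13 ≡ Monday — that's 2033's doomsday.
In October the doomsday date is Oct 10.
Oct 22 is 12 days after Oct 10; 12 mod 7 = 5, so Monday + 5 = Saturday.

Saturday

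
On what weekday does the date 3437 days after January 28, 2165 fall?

First find the weekday of Jan 28, 2165. Doomsday rule: the anchor day for the 2100s is Sunday. For year 65: 65÷12 = 5 r 5, and 5÷4 = 1, so 5+5+1 = 11.
Sunday + 11 ≡ Thursday — that's 2165's doomsday.
In January the doomsday date is Jan 3 (2165 is not a leap year).
Jan 28 is 25 days after Jan 3; 25 mod 7 = 4, so Thursday + 4 = Monday.
3437 mod 7 = 0, so 3437 days after a Monday is Monday + 0 = Monday.

Monday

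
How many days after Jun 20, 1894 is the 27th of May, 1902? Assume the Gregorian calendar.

2897

Jun 20, 1894 → Jun 20, 1895: 365 days.
Jun 20, 1895 → Jun 20, 1896: 366 days (Feb 29, 1896 is in that span).
Jun 20, 1896 → Jun 20, 1897: 365 days.
Jun 20, 1897 → Jun 20, 1898: 365 days.
Jun 20, 1898 → Jun 20, 1899: 365 days.
Jun 20, 1899 → Jun 20, 1900: 365 days.
Jun 20, 1900 → Jun 20, 1901: 365 days.
Jun 20, 1901 → Jul 20, 1901: 30 days (June has 30).
Jul 20, 1901 → Aug 20, 1901: 31 days (July has 31).
Aug 20, 1901 → Sep 20, 1901: 31 days (August has 31).
Sep 20, 1901 → Oct 20, 1901: 30 days (September has 30).
Oct 20, 1901 → Nov 20, 1901: 31 days (October has 31).
Nov 20, 1901 → Dec 20, 1901: 30 days (November has 30).
Dec 20, 1901 → Jan 20, 1902: 31 days (December has 31).
Jan 20, 1902 → Feb 20, 1902: 31 days (January has 31).
Feb 20, 1902 → Mar 20, 1902: 28 days (February has 28).
Mar 20, 1902 → Apr 20, 1902: 31 days (March has 31).
Apr 20, 1902 → May 20, 1902: 30 days (April has 30).
May 20, 1902 → May 27, 1902: 7 days.
Total: 2897 days.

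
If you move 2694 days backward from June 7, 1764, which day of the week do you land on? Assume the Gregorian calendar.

Jun 7, 1764 is a Thursday.
2694 mod 7 = 6, so 2694 days before a Thursday is Thursday − 6 = Friday.

Friday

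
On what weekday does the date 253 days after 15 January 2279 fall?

First find the weekday of Jan 15, 2279. Doomsday rule: the anchor day for the 2200s is Friday. For year 79: 79÷12 = 6 r 7, and 7÷4 = 1, so 6+7+1 = 14.
Friday + 14 ≡ Friday — that's 2279's doomsday.
In January the doomsday date is Jan 3 (2279 is not a leap year).
Jan 15 is 12 days after Jan 3; 12 mod 7 = 5, so Friday + 5 = Wednesday.
253 mod 7 = 1, so 253 days after a Wednesday is Wednesday + 1 = Thursday.

Thursday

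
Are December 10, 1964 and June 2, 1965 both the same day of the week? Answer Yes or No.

No

From Dec 10, 1964 to Jun 2, 1965 is 174 days.
174 mod 7 = 6, so they are different weekdays.
(Dec 10, 1964 is a Thursday; Jun 2, 1965 is a Wednesday.)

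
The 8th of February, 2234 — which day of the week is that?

Saturday

Doomsday rule: the anchor day for the 2200s is Friday. For year 34: 34÷12 = 2 r 10, and 10÷4 = 2, so 2+10+2 = 14.
Friday + 14 ≡ Friday — that's 2234's doomsday.
In February the doomsday date is Feb 28 (2234 is not a leap year).
Feb 8 is 20 days before Feb 28; 20 mod 7 = 6, so Friday − 6 = Saturday.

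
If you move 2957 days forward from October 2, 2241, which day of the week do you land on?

First find the weekday of Oct 2, 2241. Doomsday rule: the anchor day for the 2200s is Friday. For year 41: 41÷12 = 3 r 5, and 5÷4 = 1, so 3+5+1 = 9.
Friday + 9 ≡ Sunday — that's 2241's doomsday.
In October the doomsday date is Oct 10.
Oct 2 is 8 days before Oct 10; 8 mod 7 = 1, so Sunday − 1 = Saturday.
2957 mod 7 = 3, so 2957 days after a Saturday is Saturday + 3 = Tuesday.

Tuesday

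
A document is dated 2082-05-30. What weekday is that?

Saturday

Doomsday rule: the anchor day for the 2000s is Tuesday. For year 82: 82÷12 = 6 r 10, and 10÷4 = 2, so 6+10+2 = 18.
Tuesday + 18 ≡ Saturday — that's 2082's doomsday.
In May the doomsday date is May 9.
May 30 is 21 days after May 9; 21 mod 7 = 0, so Saturday + 0 = Saturday.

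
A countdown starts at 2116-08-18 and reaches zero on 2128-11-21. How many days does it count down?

Aug 18, 2116 → Aug 18, 2117: 365 days.
Aug 18, 2117 → Aug 18, 2118: 365 days.
Aug 18, 2118 → Aug 18, 2119: 365 days.
Aug 18, 2119 → Aug 18, 2120: 366 days (Feb 29, 2120 is in that span).
Aug 18, 2120 → Aug 18, 2121: 365 days.
Aug 18, 2121 → Aug 18, 2122: 365 days.
Aug 18, 2122 → Aug 18, 2123: 365 days.
Aug 18, 2123 → Aug 18, 2124: 366 days (Feb 29, 2124 is in that span).
Aug 18, 2124 → Aug 18, 2125: 365 days.
Aug 18, 2125 → Aug 18, 2126: 365 days.
Aug 18, 2126 → Aug 18, 2127: 365 days.
Aug 18, 2127 → Aug 18, 2128: 366 days (Feb 29, 2128 is in that span).
Aug 18, 2128 → Sep 18, 2128: 31 days (August has 31).
Sep 18, 2128 → Oct 18, 2128: 30 days (September has 30).
Oct 18, 2128 → Nov 18, 2128: 31 days (October has 31).
Nov 18, 2128 → Nov 21, 2128: 3 days.
Total: 4478 days.

4478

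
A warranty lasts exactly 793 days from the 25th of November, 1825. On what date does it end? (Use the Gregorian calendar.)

+365 (one year) → Nov 25, 1826 (428 left).
+365 (one year) → Nov 25, 1827 (63 left).
Nov has 30 days: +6 → Dec 1, 1827 (57 left).
Dec has 31 days: +31 → Jan 1, 1828 (26 left).
+26 → Jan 27, 1828.

January 27, 1828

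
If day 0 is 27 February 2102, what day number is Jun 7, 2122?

Feb 27, 2102 → Feb 27, 2103: 365 days.
Feb 27, 2103 → Feb 27, 2104: 365 days.
Feb 27, 2104 → Feb 27, 2105: 366 days (Feb 29, 2104 is in that span).
Feb 27, 2105 → Feb 27, 2106: 365 days.
Feb 27, 2106 → Feb 27, 2107: 365 days.
Feb 27, 2107 → Feb 27, 2108: 365 days.
Feb 27, 2108 → Feb 27, 2109: 366 days (Feb 29, 2108 is in that span).
Feb 27, 2109 → Feb 27, 2110: 365 days.
Feb 27, 2110 → Feb 27, 2111: 365 days.
Feb 27, 2111 → Feb 27, 2112: 365 days.
Feb 27, 2112 → Feb 27, 2113: 366 days (Feb 29, 2112 is in that span).
Feb 27, 2113 → Feb 27, 2114: 365 days.
Feb 27, 2114 → Feb 27, 2115: 365 days.
Feb 27, 2115 → Feb 27, 2116: 365 days.
Feb 27, 2116 → Feb 27, 2117: 366 days (Feb 29, 2116 is in that span).
Feb 27, 2117 → Feb 27, 2118: 365 days.
Feb 27, 2118 → Feb 27, 2119: 365 days.
Feb 27, 2119 → Feb 27, 2120: 365 days.
Feb 27, 2120 → Feb 27, 2121: 366 days (Feb 29, 2120 is in that span).
Feb 27, 2121 → Feb 27, 2122: 365 days.
Feb 27, 2122 → Mar 27, 2122: 28 days (February has 28).
Mar 27, 2122 → Apr 27, 2122: 31 days (March has 31).
Apr 27, 2122 → May 27, 2122: 30 days (April has 30).
May 27, 2122 → Jun 7, 2122: 11 days.
Total: 7405 days.

7405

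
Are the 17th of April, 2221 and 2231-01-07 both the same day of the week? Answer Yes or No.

No

From Apr 17, 2221 to Jan 7, 2231 is 3552 days.
3552 mod 7 = 3, so they are different weekdays.
(Apr 17, 2221 is a Tuesday; Jan 7, 2231 is a Friday.)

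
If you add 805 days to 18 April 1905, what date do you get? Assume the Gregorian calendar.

+365 (one year) → Apr 18, 1906 (440 left).
+365 (one year) → Apr 18, 1907 (75 left).
Apr has 30 days: +13 → May 1, 1907 (62 left).
May has 31 days: +31 → Jun 1, 1907 (31 left).
Jun has 30 days: +30 → Jul 1, 1907 (1 left).
+1 → Jul 2, 1907.

July 2, 1907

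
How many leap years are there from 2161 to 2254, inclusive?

22

Multiples of 4 in [2161,2254]: 23.
Of those, multiples of 100: 1 (not leap unless ÷400).
Multiples of 400: 0.
Leap years = 23 − 1 + 0 = 22.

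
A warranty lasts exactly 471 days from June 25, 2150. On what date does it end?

October 9, 2151

+365 (one year) → Jun 25, 2151 (106 left).
Jun has 30 days: +6 → Jul 1, 2151 (100 left).
Jul has 31 days: +31 → Aug 1, 2151 (69 left).
Aug has 31 days: +31 → Sep 1, 2151 (38 left).
Sep has 30 days: +30 → Oct 1, 2151 (8 left).
+8 → Oct 9, 2151.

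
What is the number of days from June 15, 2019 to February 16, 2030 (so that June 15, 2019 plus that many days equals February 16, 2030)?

Jun 15, 2019 → Jun 15, 2020: 366 days (Feb 29, 2020 is in that span).
Jun 15, 2020 → Jun 15, 2021: 365 days.
Jun 15, 2021 → Jun 15, 2022: 365 days.
Jun 15, 2022 → Jun 15, 2023: 365 days.
Jun 15, 2023 → Jun 15, 2024: 366 days (Feb 29, 2024 is in that span).
Jun 15, 2024 → Jun 15, 2025: 365 days.
Jun 15, 2025 → Jun 15, 2026: 365 days.
Jun 15, 2026 → Jun 15, 2027: 365 days.
Jun 15, 2027 → Jun 15, 2028: 366 days (Feb 29, 2028 is in that span).
Jun 15, 2028 → Jun 15, 2029: 365 days.
Jun 15, 2029 → Jul 15, 2029: 30 days (June has 30).
Jul 15, 2029 → Aug 15, 2029: 31 days (July has 31).
Aug 15, 2029 → Sep 15, 2029: 31 days (August has 31).
Sep 15, 2029 → Oct 15, 2029: 30 days (September has 30).
Oct 15, 2029 → Nov 15, 2029: 31 days (October has 31).
Nov 15, 2029 → Dec 15, 2029: 30 days (November has 30).
Dec 15, 2029 → Jan 15, 2030: 31 days (December has 31).
Jan 15, 2030 → Feb 15, 2030: 31 days (January has 31).
Feb 15, 2030 → Feb 16, 2030: 1 days.
Total: 3899 days.

3899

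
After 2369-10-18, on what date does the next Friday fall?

Oct 18, 2369 is a Saturday.
From Saturday to the next Friday is 6 days.
Oct 18, 2369 + 6 = Oct 24, 2369.

October 24, 2369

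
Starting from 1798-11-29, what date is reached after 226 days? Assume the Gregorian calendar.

Nov has 30 days: +2 → Dec 1, 1798 (224 left).
Dec has 31 days: +31 → Jan 1, 1799 (193 left).
Jan has 31 days: +31 → Feb 1, 1799 (162 left).
Feb has 28 days: +28 → Mar 1, 1799 (134 left).
Mar has 31 days: +31 → Apr 1, 1799 (103 left).
Apr has 30 days: +30 → May 1, 1799 (73 left).
May has 31 days: +31 → Jun 1, 1799 (42 left).
Jun has 30 days: +30 → Jul 1, 1799 (12 left).
+12 → Jul 13, 1799.

July 13, 1799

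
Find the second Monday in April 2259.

April 11, 2259

April 1, 2259 is a Friday.
The first Monday is therefore April 4 (3 days later).
The second Monday is 4 + 1×7 = April 11.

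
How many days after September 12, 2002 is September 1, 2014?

4372

Sep 12, 2002 → Sep 12, 2003: 365 days.
Sep 12, 2003 → Sep 12, 2004: 366 days (Feb 29, 2004 is in that span).
Sep 12, 2004 → Sep 12, 2005: 365 days.
Sep 12, 2005 → Sep 12, 2006: 365 days.
Sep 12, 2006 → Sep 12, 2007: 365 days.
Sep 12, 2007 → Sep 12, 2008: 366 days (Feb 29, 2008 is in that span).
Sep 12, 2008 → Sep 12, 2009: 365 days.
Sep 12, 2009 → Sep 12, 2010: 365 days.
Sep 12, 2010 → Sep 12, 2011: 365 days.
Sep 12, 2011 → Sep 12, 2012: 366 days (Feb 29, 2012 is in that span).
Sep 12, 2012 → Sep 12, 2013: 365 days.
Sep 12, 2013 → Oct 12, 2013: 30 days (September has 30).
Oct 12, 2013 → Nov 12, 2013: 31 days (October has 31).
Nov 12, 2013 → Dec 12, 2013: 30 days (November has 30).
Dec 12, 2013 → Jan 12, 2014: 31 days (December has 31).
Jan 12, 2014 → Feb 12, 2014: 31 days (January has 31).
Feb 12, 2014 → Mar 12, 2014: 28 days (February has 28).
Mar 12, 2014 → Apr 12, 2014: 31 days (March has 31).
Apr 12, 2014 → May 12, 2014: 30 days (April has 30).
May 12, 2014 → Jun 12, 2014: 31 days (May has 31).
Jun 12, 2014 → Jul 12, 2014: 30 days (June has 30).
Jul 12, 2014 → Aug 12, 2014: 31 days (July has 31).
Aug 12, 2014 → Sep 1, 2014: 20 days.
Total: 4372 days.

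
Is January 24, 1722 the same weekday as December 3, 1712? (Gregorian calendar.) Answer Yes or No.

From Dec 3, 1712 to Jan 24, 1722 is 3339 days.
3339 mod 7 = 0, so they are the same weekday.
(Dec 3, 1712 is a Saturday; Jan 24, 1722 is a Saturday.)

Yes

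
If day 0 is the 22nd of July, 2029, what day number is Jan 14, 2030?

Jul 22, 2029 → Aug 22, 2029: 31 days (July has 31).
Aug 22, 2029 → Sep 22, 2029: 31 days (August has 31).
Sep 22, 2029 → Oct 22, 2029: 30 days (September has 30).
Oct 22, 2029 → Nov 22, 2029: 31 days (October has 31).
Nov 22, 2029 → Dec 22, 2029: 30 days (November has 30).
Dec 22, 2029 → Jan 14, 2030: 23 days.
Total: 176 days.

176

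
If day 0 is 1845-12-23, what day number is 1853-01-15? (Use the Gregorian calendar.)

Dec 23, 1845 → Dec 23, 1846: 365 days.
Dec 23, 1846 → Dec 23, 1847: 365 days.
Dec 23, 1847 → Dec 23, 1848: 366 days (Feb 29, 1848 is in that span).
Dec 23, 1848 → Dec 23, 1849: 365 days.
Dec 23, 1849 → Dec 23, 1850: 365 days.
Dec 23, 1850 → Dec 23, 1851: 365 days.
Dec 23, 1851 → Jan 23, 1852: 31 days (December has 31).
Jan 23, 1852 → Feb 23, 1852: 31 days (January has 31).
Feb 23, 1852 → Mar 23, 1852: 29 days (February has 29).
Mar 23, 1852 → Apr 23, 1852: 31 days (March has 31).
Apr 23, 1852 → May 23, 1852: 30 days (April has 30).
May 23, 1852 → Jun 23, 1852: 31 days (May has 31).
Jun 23, 1852 → Jul 23, 1852: 30 days (June has 30).
Jul 23, 1852 → Aug 23, 1852: 31 days (July has 31).
Aug 23, 1852 → Sep 23, 1852: 31 days (August has 31).
Sep 23, 1852 → Oct 23, 1852: 30 days (September has 30).
Oct 23, 1852 → Nov 23, 1852: 31 days (October has 31).
Nov 23, 1852 → Dec 23, 1852: 30 days (November has 30).
Dec 23, 1852 → Jan 15, 1853: 23 days.
Total: 2580 days.

2580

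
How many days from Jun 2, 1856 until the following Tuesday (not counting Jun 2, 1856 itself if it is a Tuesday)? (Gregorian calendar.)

Jun 2, 1856 is a Monday.
From Monday to the next Tuesday is 1 day.

1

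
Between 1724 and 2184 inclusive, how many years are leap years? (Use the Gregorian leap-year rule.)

Multiples of 4 in [1724,2184]: 116.
Of those, multiples of 100: 4 (not leap unless ÷400).
Multiples of 400: 1.
Leap years = 116 − 4 + 1 = 113.

113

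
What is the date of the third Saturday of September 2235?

September 19, 2235

September 1, 2235 is a Tuesday.
The first Saturday is therefore September 5 (4 days later).
The third Saturday is 5 + 2×7 = September 19.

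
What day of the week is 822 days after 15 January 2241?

Monday

Jan 15, 2241 is a Friday.
822 mod 7 = 3, so 822 days after a Friday is Friday + 3 = Monday.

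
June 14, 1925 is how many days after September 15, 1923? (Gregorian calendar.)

638

Sep 15, 1923 → Sep 15, 1924: 366 days (Feb 29, 1924 is in that span).
Sep 15, 1924 → Oct 15, 1924: 30 days (September has 30).
Oct 15, 1924 → Nov 15, 1924: 31 days (October has 31).
Nov 15, 1924 → Dec 15, 1924: 30 days (November has 30).
Dec 15, 1924 → Jan 15, 1925: 31 days (December has 31).
Jan 15, 1925 → Feb 15, 1925: 31 days (January has 31).
Feb 15, 1925 → Mar 15, 1925: 28 days (February has 28).
Mar 15, 1925 → Apr 15, 1925: 31 days (March has 31).
Apr 15, 1925 → May 15, 1925: 30 days (April has 30).
May 15, 1925 → Jun 14, 1925: 30 days.
Total: 638 days.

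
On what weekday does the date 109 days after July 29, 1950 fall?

First find the weekday of Jul 29, 1950. Doomsday rule: the anchor day for the 1900s is Wednesday. For year 50: 50÷12 = 4 r 2, and 2÷4 = 0, so 4+2+0 = 6.
Wednesday + 6 ≡ Tuesday — that's 1950's doomsday.
In July the doomsday date is Jul 11.
Jul 29 is 18 days after Jul 11; 18 mod 7 = 4, so Tuesday + 4 = Saturday.
109 mod 7 = 4, so 109 days after a Saturday is Saturday + 4 = Wednesday.

Wednesday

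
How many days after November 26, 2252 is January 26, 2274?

Nov 26, 2252 → Nov 26, 2253: 365 days.
Nov 26, 2253 → Nov 26, 2254: 365 days.
Nov 26, 2254 → Nov 26, 2255: 365 days.
Nov 26, 2255 → Nov 26, 2256: 366 days (Feb 29, 2256 is in that span).
Nov 26, 2256 → Nov 26, 2257: 365 days.
Nov 26, 2257 → Nov 26, 2258: 365 days.
Nov 26, 2258 → Nov 26, 2259: 365 days.
Nov 26, 2259 → Nov 26, 2260: 366 days (Feb 29, 2260 is in that span).
Nov 26, 2260 → Nov 26, 2261: 365 days.
Nov 26, 2261 → Nov 26, 2262: 365 days.
Nov 26, 2262 → Nov 26, 2263: 365 days.
Nov 26, 2263 → Nov 26, 2264: 366 days (Feb 29, 2264 is in that span).
Nov 26, 2264 → Nov 26, 2265: 365 days.
Nov 26, 2265 → Nov 26, 2266: 365 days.
Nov 26, 2266 → Nov 26, 2267: 365 days.
Nov 26, 2267 → Nov 26, 2268: 366 days (Feb 29, 2268 is in that span).
Nov 26, 2268 → Nov 26, 2269: 365 days.
Nov 26, 2269 → Nov 26, 2270: 365 days.
Nov 26, 2270 → Nov 26, 2271: 365 days.
Nov 26, 2271 → Nov 26, 2272: 366 days (Feb 29, 2272 is in that span).
Nov 26, 2272 → Nov 26, 2273: 365 days.
Nov 26, 2273 → Dec 26, 2273: 30 days (November has 30).
Dec 26, 2273 → Jan 26, 2274: 31 days.
Total: 7731 days.

7731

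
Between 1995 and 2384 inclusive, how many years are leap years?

Multiples of 4 in [1995,2384]: 98.
Of those, multiples of 100: 4 (not leap unless ÷400).
Multiples of 400: 1.
Leap years = 98 − 4 + 1 = 95.

95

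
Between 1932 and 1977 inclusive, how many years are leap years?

12

Multiples of 4 in [1932,1977]: 12.
Of those, multiples of 100: 0 (not leap unless ÷400).
Multiples of 400: 0.
Leap years = 12 − 0 + 0 = 12.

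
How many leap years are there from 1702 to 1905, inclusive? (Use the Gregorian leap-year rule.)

Multiples of 4 in [1702,1905]: 51.
Of those, multiples of 100: 2 (not leap unless ÷400).
Multiples of 400: 0.
Leap years = 51 − 2 + 0 = 49.

49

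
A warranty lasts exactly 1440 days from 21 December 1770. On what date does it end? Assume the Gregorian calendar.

+365 (one year) → Dec 21, 1771 (1075 left).
+366 (one year; includes Feb 29, 1772) → Dec 21, 1772 (709 left).
+365 (one year) → Dec 21, 1773 (344 left).
Dec has 31 days: +11 → Jan 1, 1774 (333 left).
Jan has 31 days: +31 → Feb 1, 1774 (302 left).
Feb has 28 days: +28 → Mar 1, 1774 (274 left).
Mar has 31 days: +31 → Apr 1, 1774 (243 left).
Apr has 30 days: +30 → May 1, 1774 (213 left).
May has 31 days: +31 → Jun 1, 1774 (182 left).
Jun has 30 days: +30 → Jul 1, 1774 (152 left).
Jul has 31 days: +31 → Aug 1, 1774 (121 left).
Aug has 31 days: +31 → Sep 1, 1774 (90 left).
Sep has 30 days: +30 → Oct 1, 1774 (60 left).
Oct has 31 days: +31 → Nov 1, 1774 (29 left).
+29 → Nov 30, 1774.

November 30, 1774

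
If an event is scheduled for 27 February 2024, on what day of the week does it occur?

Tuesday

January 1, 2024 is a Monday.
Jan 1, 2024 → Feb 1, 2024: 31 days (January has 31).
Feb 1, 2024 → Feb 27, 2024: 26 days.
Total: 57 days.
57 mod 7 = 1, so Monday + 1 = Tuesday.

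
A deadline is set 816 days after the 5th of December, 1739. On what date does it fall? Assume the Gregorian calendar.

+366 (one year; includes Feb 29, 1740) → Dec 5, 1740 (450 left).
+365 (one year) → Dec 5, 1741 (85 left).
Dec has 31 days: +27 → Jan 1, 1742 (58 left).
Jan has 31 days: +31 → Feb 1, 1742 (27 left).
+27 → Feb 28, 1742.

February 28, 1742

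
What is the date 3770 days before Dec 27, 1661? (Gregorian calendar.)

−365 (one year) → Dec 27, 1660 (3405 left).
−366 (one year; includes Feb 29, 1660) → Dec 27, 1659 (3039 left).
−365 (one year) → Dec 27, 1658 (2674 left).
−365 (one year) → Dec 27, 1657 (2309 left).
−365 (one year) → Dec 27, 1656 (1944 left).
−366 (one year; includes Feb 29, 1656) → Dec 27, 1655 (1578 left).
−365 (one year) → Dec 27, 1654 (1213 left).
−365 (one year) → Dec 27, 1653 (848 left).
−365 (one year) → Dec 27, 1652 (483 left).
−366 (one year; includes Feb 29, 1652) → Dec 27, 1651 (117 left).
−27 → Nov 30, 1651 (end of Nov, 30 days; 90 left).
−30 → Oct 31, 1651 (end of Oct, 31 days; 60 left).
−31 → Sep 30, 1651 (end of Sep, 30 days; 29 left).
−29 → Sep 1, 1651.

September 1, 1651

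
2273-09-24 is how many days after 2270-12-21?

Dec 21, 2270 → Dec 21, 2271: 365 days.
Dec 21, 2271 → Dec 21, 2272: 366 days (Feb 29, 2272 is in that span).
Dec 21, 2272 → Jan 21, 2273: 31 days (December has 31).
Jan 21, 2273 → Feb 21, 2273: 31 days (January has 31).
Feb 21, 2273 → Mar 21, 2273: 28 days (February has 28).
Mar 21, 2273 → Apr 21, 2273: 31 days (March has 31).
Apr 21, 2273 → May 21, 2273: 30 days (April has 30).
May 21, 2273 → Jun 21, 2273: 31 days (May has 31).
Jun 21, 2273 → Jul 21, 2273: 30 days (June has 30).
Jul 21, 2273 → Aug 21, 2273: 31 days (July has 31).
Aug 21, 2273 → Sep 21, 2273: 31 days (August has 31).
Sep 21, 2273 → Sep 24, 2273: 3 days.
Total: 1008 days.

1008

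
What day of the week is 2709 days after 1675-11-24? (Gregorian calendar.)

First find the weekday of Nov 24, 1675. Doomsday rule: the anchor day for the 1600s is Tuesday. For year 75: 75÷12 = 6 r 3, and 3÷4 = 0, so 6+3+0 = 9.
Tuesday + 9 ≡ Thursday — that's 1675's doomsday.
In November the doomsday date is Nov 7.
Nov 24 is 17 days after Nov 7; 17 mod 7 = 3, so Thursday + 3 = Sunday.
2709 mod 7 = 0, so 2709 days after a Sunday is Sunday + 0 = Sunday.

Sunday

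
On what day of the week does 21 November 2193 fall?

Doomsday rule: the anchor day for the 2100s is Sunday. For year 93: 93÷12 = 7 r 9, and 9÷4 = 2, so 7+9+2 = 18.
Sunday + 18 ≡ Thursday — that's 2193's doomsday.
In November the doomsday date is Nov 7.
Nov 21 is 14 days after Nov 7; 14 mod 7 = 0, so Thursday + 0 = Thursday.

Thursday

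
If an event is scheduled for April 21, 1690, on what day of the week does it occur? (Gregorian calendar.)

Friday

Doomsday rule: the anchor day for the 1600s is Tuesday. For year 90: 90÷12 = 7 r 6, and 6÷4 = 1, so 7+6+1 = 14.
Tuesday + 14 ≡ Tuesday — that's 1690's doomsday.
In April the doomsday date is Apr 4.
Apr 21 is 17 days after Apr 4; 17 mod 7 = 3, so Tuesday + 3 = Friday.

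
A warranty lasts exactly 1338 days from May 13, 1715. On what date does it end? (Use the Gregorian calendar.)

+366 (one year; includes Feb 29, 1716) → May 13, 1716 (972 left).
+365 (one year) → May 13, 1717 (607 left).
+365 (one year) → May 13, 1718 (242 left).
May has 31 days: +19 → Jun 1, 1718 (223 left).
Jun has 30 days: +30 → Jul 1, 1718 (193 left).
Jul has 31 days: +31 → Aug 1, 1718 (162 left).
Aug has 31 days: +31 → Sep 1, 1718 (131 left).
Sep has 30 days: +30 → Oct 1, 1718 (101 left).
Oct has 31 days: +31 → Nov 1, 1718 (70 left).
Nov has 30 days: +30 → Dec 1, 1718 (40 left).
Dec has 31 days: +31 → Jan 1, 1719 (9 left).
+9 → Jan 10, 1719.

January 10, 1719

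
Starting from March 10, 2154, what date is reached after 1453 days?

+365 (one year) → Mar 10, 2155 (1088 left).
+366 (one year; includes Feb 29, 2156) → Mar 10, 2156 (722 left).
+365 (one year) → Mar 10, 2157 (357 left).
Mar has 31 days: +22 → Apr 1, 2157 (335 left).
Apr has 30 days: +30 → May 1, 2157 (305 left).
May has 31 days: +31 → Jun 1, 2157 (274 left).
Jun has 30 days: +30 → Jul 1, 2157 (244 left).
Jul has 31 days: +31 → Aug 1, 2157 (213 left).
Aug has 31 days: +31 → Sep 1, 2157 (182 left).
Sep has 30 days: +30 → Oct 1, 2157 (152 left).
Oct has 31 days: +31 → Nov 1, 2157 (121 left).
Nov has 30 days: +30 → Dec 1, 2157 (91 left).
Dec has 31 days: +31 → Jan 1, 2158 (60 left).
Jan has 31 days: +31 → Feb 1, 2158 (29 left).
Feb has 28 days: +28 → Mar 1, 2158 (1 left).
+1 → Mar 2, 2158.

March 2, 2158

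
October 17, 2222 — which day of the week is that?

Thursday

Doomsday rule: the anchor day for the 2200s is Friday. For year 22: 22÷12 = 1 r 10, and 10÷4 = 2, so 1+10+2 = 13.
Friday + 13 ≡ Thursday — that's 2222's doomsday.
In October the doomsday date is Oct 10.
Oct 17 is 7 days after Oct 10; 7 mod 7 = 0, so Thursday + 0 = Thursday.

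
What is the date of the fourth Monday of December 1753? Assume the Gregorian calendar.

December 1, 1753 is a Saturday.
The first Monday is therefore December 3 (2 days later).
The fourth Monday is 3 + 3×7 = December 24.

December 24, 1753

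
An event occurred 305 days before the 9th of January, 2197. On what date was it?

March 10, 2196

−9 → Dec 31, 2196 (end of Dec, 31 days; 296 left).
−31 → Nov 30, 2196 (end of Nov, 30 days; 265 left).
−30 → Oct 31, 2196 (end of Oct, 31 days; 235 left).
−31 → Sep 30, 2196 (end of Sep, 30 days; 204 left).
−30 → Aug 31, 2196 (end of Aug, 31 days; 174 left).
−31 → Jul 31, 2196 (end of Jul, 31 days; 143 left).
−31 → Jun 30, 2196 (end of Jun, 30 days; 112 left).
−30 → May 31, 2196 (end of May, 31 days; 82 left).
−31 → Apr 30, 2196 (end of Apr, 30 days; 51 left).
−30 → Mar 31, 2196 (end of Mar, 31 days; 21 left).
−21 → Mar 10, 2196.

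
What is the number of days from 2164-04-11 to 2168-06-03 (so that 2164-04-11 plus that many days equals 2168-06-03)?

Apr 11, 2164 → Apr 11, 2165: 365 days.
Apr 11, 2165 → Apr 11, 2166: 365 days.
Apr 11, 2166 → Apr 11, 2167: 365 days.
Apr 11, 2167 → Apr 11, 2168: 366 days (Feb 29, 2168 is in that span).
Apr 11, 2168 → May 11, 2168: 30 days (April has 30).
May 11, 2168 → Jun 3, 2168: 23 days.
Total: 1514 days.

1514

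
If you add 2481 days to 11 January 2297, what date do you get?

October 29, 2303

+365 (one year) → Jan 11, 2298 (2116 left).
+365 (one year) → Jan 11, 2299 (1751 left).
+365 (one year) → Jan 11, 2300 (1386 left).
+365 (one year) → Jan 11, 2301 (1021 left).
+365 (one year) → Jan 11, 2302 (656 left).
+365 (one year) → Jan 11, 2303 (291 left).
Jan has 31 days: +21 → Feb 1, 2303 (270 left).
Feb has 28 days: +28 → Mar 1, 2303 (242 left).
Mar has 31 days: +31 → Apr 1, 2303 (211 left).
Apr has 30 days: +30 → May 1, 2303 (181 left).
May has 31 days: +31 → Jun 1, 2303 (150 left).
Jun has 30 days: +30 → Jul 1, 2303 (120 left).
Jul has 31 days: +31 → Aug 1, 2303 (89 left).
Aug has 31 days: +31 → Sep 1, 2303 (58 left).
Sep has 30 days: +30 → Oct 1, 2303 (28 left).
+28 → Oct 29, 2303.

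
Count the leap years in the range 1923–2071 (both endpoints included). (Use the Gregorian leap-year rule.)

37

Multiples of 4 in [1923,2071]: 37.
Of those, multiples of 100: 1 (not leap unless ÷400).
Multiples of 400: 1.
Leap years = 37 − 1 + 1 = 37.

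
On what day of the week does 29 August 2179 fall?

Sunday

Doomsday rule: the anchor day for the 2100s is Sunday. For year 79: 79÷12 = 6 r 7, and 7÷4 = 1, so 6+7+1 = 14.
Sunday + 14 ≡ Sunday — that's 2179's doomsday.
In August the doomsday date is Aug 8.
Aug 29 is 21 days after Aug 8; 21 mod 7 = 0, so Sunday + 0 = Sunday.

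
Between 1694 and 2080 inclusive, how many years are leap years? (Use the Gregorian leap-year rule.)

94

Multiples of 4 in [1694,2080]: 97.
Of those, multiples of 100: 4 (not leap unless ÷400).
Multiples of 400: 1.
Leap years = 97 − 4 + 1 = 94.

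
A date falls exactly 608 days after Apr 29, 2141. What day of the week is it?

Friday

First find the weekday of Apr 29, 2141. Doomsday rule: the anchor day for the 2100s is Sunday. For year 41: 41÷12 = 3 r 5, and 5÷4 = 1, so 3+5+1 = 9.
Sunday + 9 ≡ Tuesday — that's 2141's doomsday.
In April the doomsday date is Apr 4.
Apr 29 is 25 days after Apr 4; 25 mod 7 = 4, so Tuesday + 4 = Saturday.
608 mod 7 = 6, so 608 days after a Saturday is Saturday + 6 = Friday.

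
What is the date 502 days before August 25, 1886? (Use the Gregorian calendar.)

−365 (one year) → Aug 25, 1885 (137 left).
−25 → Jul 31, 1885 (end of Jul, 31 days; 112 left).
−31 → Jun 30, 1885 (end of Jun, 30 days; 81 left).
−30 → May 31, 1885 (end of May, 31 days; 51 left).
−31 → Apr 30, 1885 (end of Apr, 30 days; 20 left).
−20 → Apr 10, 1885.

April 10, 1885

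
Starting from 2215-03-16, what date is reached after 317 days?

January 27, 2216

Mar has 31 days: +16 → Apr 1, 2215 (301 left).
Apr has 30 days: +30 → May 1, 2215 (271 left).
May has 31 days: +31 → Jun 1, 2215 (240 left).
Jun has 30 days: +30 → Jul 1, 2215 (210 left).
Jul has 31 days: +31 → Aug 1, 2215 (179 left).
Aug has 31 days: +31 → Sep 1, 2215 (148 left).
Sep has 30 days: +30 → Oct 1, 2215 (118 left).
Oct has 31 days: +31 → Nov 1, 2215 (87 left).
Nov has 30 days: +30 → Dec 1, 2215 (57 left).
Dec has 31 days: +31 → Jan 1, 2216 (26 left).
+26 → Jan 27, 2216.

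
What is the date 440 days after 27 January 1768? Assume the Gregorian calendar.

April 11, 1769

+366 (one year; includes Feb 29, 1768) → Jan 27, 1769 (74 left).
Jan has 31 days: +5 → Feb 1, 1769 (69 left).
Feb has 28 days: +28 → Mar 1, 1769 (41 left).
Mar has 31 days: +31 → Apr 1, 1769 (10 left).
+10 → Apr 11, 1769.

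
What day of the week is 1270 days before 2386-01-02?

Monday

Jan 2, 2386 is a Thursday.
1270 mod 7 = 3, so 1270 days before a Thursday is Thursday − 3 = Monday.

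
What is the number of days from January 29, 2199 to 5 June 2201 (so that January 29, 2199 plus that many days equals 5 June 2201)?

857

Jan 29, 2199 → Jan 29, 2200: 365 days.
Jan 29, 2200 → Jan 29, 2201: 365 days.
Jan 29, 2201 → Feb 28, 2201: 30 days (January has 31).
Feb 28, 2201 → Mar 28, 2201: 28 days (February has 28).
Mar 28, 2201 → Apr 28, 2201: 31 days (March has 31).
Apr 28, 2201 → May 28, 2201: 30 days (April has 30).
May 28, 2201 → Jun 5, 2201: 8 days.
Total: 857 days.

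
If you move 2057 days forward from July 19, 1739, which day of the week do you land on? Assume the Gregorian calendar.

Saturday

First find the weekday of Jul 19, 1739. Doomsday rule: the anchor day for the 1700s is Sunday. For year 39: 39÷12 = 3 r 3, and 3÷4 = 0, so 3+3+0 = 6.
Sunday + 6 ≡ Saturday — that's 1739's doomsday.
In July the doomsday date is Jul 11.
Jul 19 is 8 days after Jul 11; 8 mod 7 = 1, so Saturday + 1 = Sunday.
2057 mod 7 = 6, so 2057 days after a Sunday is Sunday + 6 = Saturday.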